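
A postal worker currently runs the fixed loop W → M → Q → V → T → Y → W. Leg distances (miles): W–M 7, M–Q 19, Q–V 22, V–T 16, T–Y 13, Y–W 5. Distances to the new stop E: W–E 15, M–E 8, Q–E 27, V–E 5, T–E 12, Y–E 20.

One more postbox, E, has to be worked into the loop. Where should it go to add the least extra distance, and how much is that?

+1 miles — insert E between V and T.

Insertion cost between consecutive stops i–j is d(i,E) + d(E,j) − d(i,j):
  between W and M: 15 + 8 − 7 = 16
  between M and Q: 8 + 27 − 19 = 16
  between Q and V: 27 + 5 − 22 = 10
  between V and T: 5 + 12 − 16 = 1
  between T and Y: 12 + 20 − 13 = 19
  between Y and W: 20 + 15 − 5 = 30
Cheapest insertion is between V and T, adding 1.
New total = 82 + 1 = 83.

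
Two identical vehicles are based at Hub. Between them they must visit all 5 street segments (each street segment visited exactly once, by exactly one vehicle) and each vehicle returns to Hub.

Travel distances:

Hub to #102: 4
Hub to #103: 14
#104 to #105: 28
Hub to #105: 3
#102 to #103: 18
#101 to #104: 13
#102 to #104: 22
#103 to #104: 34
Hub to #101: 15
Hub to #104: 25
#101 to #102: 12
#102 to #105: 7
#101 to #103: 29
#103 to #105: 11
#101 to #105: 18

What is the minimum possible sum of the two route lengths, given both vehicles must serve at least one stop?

Try each way of splitting the stops between the two vehicles (each non-empty) and, for each split, find the best tour for each vehicle:
  {#101} + {#102, #103, #104, #105}: 30 + 74 = 104
  {#102} + {#101, #103, #104, #105}: 8 + 76 = 84
  {#101, #102} + {#103, #104, #105}: 31 + 73 = 104
  {#103} + {#101, #102, #104, #105}: 28 + 60 = 88
  {#101, #103} + {#102, #104, #105}: 58 + 57 = 115
  {#102, #103} + {#101, #104, #105}: 36 + 59 = 95
  … (15 splits in total)
  {#101, #102, #104} + {#103, #105}: 54 + 28 = 82  ← best
Best: vehicle 1 Hub → #101 → #104 → #102 → Hub = 54; vehicle 2 Hub → #103 → #105 → Hub = 28; combined 82.

Minimum combined distance: 82.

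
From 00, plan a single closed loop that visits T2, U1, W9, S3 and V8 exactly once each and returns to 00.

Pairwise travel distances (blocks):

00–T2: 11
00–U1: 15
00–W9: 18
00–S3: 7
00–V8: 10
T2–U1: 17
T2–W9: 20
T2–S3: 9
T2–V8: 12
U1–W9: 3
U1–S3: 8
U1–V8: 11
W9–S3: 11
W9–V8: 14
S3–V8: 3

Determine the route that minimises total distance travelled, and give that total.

Minimum total distance: 55 blocks.

There are 60 distinct closed tours to check (reversals are equivalent).
00-T2-U1-W9-S3-V8-00: 11+17+3+11+3+10 = 55
00-T2-U1-W9-V8-S3-00: 11+17+3+14+3+7 = 55
00-T2-U1-S3-W9-V8-00: 11+17+8+11+14+10 = 71
00-T2-U1-S3-V8-W9-00: 11+17+8+3+14+18 = 71
00-T2-U1-V8-W9-S3-00: 11+17+11+14+11+7 = 71
00-T2-U1-V8-S3-W9-00: 11+17+11+3+11+18 = 71
00-T2-W9-U1-S3-V8-00: 11+20+3+8+3+10 = 55
00-T2-W9-U1-V8-S3-00: 11+20+3+11+3+7 = 55
00-T2-W9-S3-U1-V8-00: 11+20+11+8+11+10 = 71
00-T2-W9-S3-V8-U1-00: 11+20+11+3+11+15 = 71
00-T2-W9-V8-U1-S3-00: 11+20+14+11+8+7 = 71
00-T2-W9-V8-S3-U1-00: 11+20+14+3+8+15 = 71
00-T2-S3-U1-W9-V8-00: 11+9+8+3+14+10 = 55
00-T2-S3-U1-V8-W9-00: 11+9+8+11+14+18 = 71
… (46 more)
The minimum is 55.
One optimal route: 00 → T2 → U1 → W9 → S3 → V8 → 00 (or its reverse).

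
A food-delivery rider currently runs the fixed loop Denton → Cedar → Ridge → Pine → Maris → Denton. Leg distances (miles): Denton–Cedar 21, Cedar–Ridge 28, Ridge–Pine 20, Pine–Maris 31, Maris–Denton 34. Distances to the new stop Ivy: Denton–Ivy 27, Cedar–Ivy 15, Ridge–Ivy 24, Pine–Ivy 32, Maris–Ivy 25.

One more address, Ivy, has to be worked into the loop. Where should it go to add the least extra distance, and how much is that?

Insertion cost between consecutive stops i–j is d(i,Ivy) + d(Ivy,j) − d(i,j):
  between Denton and Cedar: 27 + 15 − 21 = 21
  between Cedar and Ridge: 15 + 24 − 28 = 11
  between Ridge and Pine: 24 + 32 − 20 = 36
  between Pine and Maris: 32 + 25 − 31 = 26
  between Maris and Denton: 25 + 27 − 34 = 18
Cheapest insertion is between Cedar and Ridge, adding 11.
New total = 134 + 11 = 145.

+11 miles — insert Ivy between Cedar and Ridge.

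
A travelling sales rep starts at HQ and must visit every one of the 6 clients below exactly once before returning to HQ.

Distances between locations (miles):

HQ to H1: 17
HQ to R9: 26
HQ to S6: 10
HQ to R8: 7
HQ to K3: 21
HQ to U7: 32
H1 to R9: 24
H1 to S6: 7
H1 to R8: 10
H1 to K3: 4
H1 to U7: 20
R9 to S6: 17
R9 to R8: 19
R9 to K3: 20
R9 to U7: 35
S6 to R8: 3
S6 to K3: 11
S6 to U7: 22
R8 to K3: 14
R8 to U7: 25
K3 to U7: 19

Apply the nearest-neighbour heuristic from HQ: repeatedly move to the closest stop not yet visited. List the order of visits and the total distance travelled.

101 miles along HQ → R8 → S6 → H1 → K3 → U7 → R9 → HQ.

From HQ: distances to unvisited — R8=7, S6=10, H1=17, K3=21, R9=26, U7=32. Nearest is R8 (7).
From R8: distances to unvisited — S6=3, H1=10, K3=14, R9=19, U7=25. Nearest is S6 (3).
From S6: distances to unvisited — H1=7, K3=11, R9=17, U7=22. Nearest is H1 (7).
From H1: distances to unvisited — K3=4, U7=20, R9=24. Nearest is K3 (4).
From K3: distances to unvisited — U7=19, R9=20. Nearest is U7 (19).
From U7: distances to unvisited — R9=35. Nearest is R9 (35).
Return R9→HQ: 26.
Total = 7 + 3 + 7 + 4 + 19 + 35 + 26 = 101.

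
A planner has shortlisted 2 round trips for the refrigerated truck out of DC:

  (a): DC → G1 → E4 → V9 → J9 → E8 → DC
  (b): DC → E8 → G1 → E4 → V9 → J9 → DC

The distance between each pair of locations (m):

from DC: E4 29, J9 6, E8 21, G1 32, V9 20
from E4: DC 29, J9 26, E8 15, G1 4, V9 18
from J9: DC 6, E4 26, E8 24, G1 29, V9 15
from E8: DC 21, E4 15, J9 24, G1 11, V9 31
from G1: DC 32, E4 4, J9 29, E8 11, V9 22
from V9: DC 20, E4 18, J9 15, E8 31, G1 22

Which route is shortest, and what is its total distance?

(a): 32 + 4 + 18 + 15 + 24 + 21 = 114
(b): 21 + 11 + 4 + 18 + 15 + 6 = 75

Shortest is (b), total 75 m.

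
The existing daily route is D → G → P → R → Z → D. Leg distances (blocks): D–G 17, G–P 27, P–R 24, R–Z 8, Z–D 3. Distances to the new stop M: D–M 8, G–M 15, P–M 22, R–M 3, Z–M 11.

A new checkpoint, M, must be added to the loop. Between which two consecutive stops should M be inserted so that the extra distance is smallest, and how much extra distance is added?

+1 blocks — insert M between P and R.

Insertion cost between consecutive stops i–j is d(i,M) + d(M,j) − d(i,j):
  between D and G: 8 + 15 − 17 = 6
  between G and P: 15 + 22 − 27 = 10
  between P and R: 22 + 3 − 24 = 1
  between R and Z: 3 + 11 − 8 = 6
  between Z and D: 11 + 8 − 3 = 16
Cheapest insertion is between P and R, adding 1.
New total = 79 + 1 = 80.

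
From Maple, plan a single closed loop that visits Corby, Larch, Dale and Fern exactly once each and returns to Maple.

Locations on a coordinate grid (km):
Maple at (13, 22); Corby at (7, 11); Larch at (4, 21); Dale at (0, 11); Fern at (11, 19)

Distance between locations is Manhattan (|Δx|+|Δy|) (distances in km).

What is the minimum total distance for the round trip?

Maple-Corby-Larch-Dale-Fern-Maple: 17+13+14+19+5 = 68
Maple-Corby-Larch-Fern-Dale-Maple: 17+13+9+19+24 = 82
Maple-Corby-Dale-Larch-Fern-Maple: 17+7+14+9+5 = 52
Maple-Corby-Dale-Fern-Larch-Maple: 17+7+19+9+10 = 62
Maple-Corby-Fern-Larch-Dale-Maple: 17+12+9+14+24 = 76
Maple-Corby-Fern-Dale-Larch-Maple: 17+12+19+14+10 = 72
Maple-Larch-Corby-Dale-Fern-Maple: 10+13+7+19+5 = 54
Maple-Larch-Corby-Fern-Dale-Maple: 10+13+12+19+24 = 78
Maple-Larch-Dale-Corby-Fern-Maple: 10+14+7+12+5 = 48
Maple-Larch-Fern-Corby-Dale-Maple: 10+9+12+7+24 = 62
Maple-Dale-Corby-Larch-Fern-Maple: 24+7+13+9+5 = 58
Maple-Dale-Larch-Corby-Fern-Maple: 24+14+13+12+5 = 68
The minimum is 48.
One optimal route: Maple → Larch → Dale → Corby → Fern → Maple (or its reverse).

Shortest round trip = 48 km.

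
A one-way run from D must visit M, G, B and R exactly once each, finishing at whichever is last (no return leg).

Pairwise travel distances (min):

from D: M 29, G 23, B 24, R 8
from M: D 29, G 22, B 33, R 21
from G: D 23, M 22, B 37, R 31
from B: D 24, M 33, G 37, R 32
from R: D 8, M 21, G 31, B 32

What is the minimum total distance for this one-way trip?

88 min — the minimum one-way total.

There are 4! = 24 possible orderings.
D - M - G - B - R: 29+22+37+32 = 120
D - M - G - R - B: 29+22+31+32 = 114
D - M - B - G - R: 29+33+37+31 = 130
D - M - B - R - G: 29+33+32+31 = 125
D - M - R - G - B: 29+21+31+37 = 118
D - M - R - B - G: 29+21+32+37 = 119
D - G - M - B - R: 23+22+33+32 = 110
D - G - M - R - B: 23+22+21+32 = 98
D - G - B - M - R: 23+37+33+21 = 114
D - G - B - R - M: 23+37+32+21 = 113
D - G - R - M - B: 23+31+21+33 = 108
D - G - R - B - M: 23+31+32+33 = 119
D - B - M - G - R: 24+33+22+31 = 110
D - B - M - R - G: 24+33+21+31 = 109
… (10 more)
D - R - M - G - B: 8+21+22+37 = 88  ← best
The minimum is 88.
One shortest path: D → R → M → G → B.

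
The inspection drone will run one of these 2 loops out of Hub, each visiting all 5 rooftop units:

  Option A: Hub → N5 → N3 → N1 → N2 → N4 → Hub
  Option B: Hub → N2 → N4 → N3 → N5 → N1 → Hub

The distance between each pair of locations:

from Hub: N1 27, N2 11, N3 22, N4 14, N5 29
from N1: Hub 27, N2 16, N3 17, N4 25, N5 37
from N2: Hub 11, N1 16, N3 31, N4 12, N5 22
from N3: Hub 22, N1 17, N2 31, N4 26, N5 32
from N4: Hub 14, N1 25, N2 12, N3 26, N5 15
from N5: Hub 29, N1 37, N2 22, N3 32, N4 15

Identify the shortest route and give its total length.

Option A: 29 + 32 + 17 + 16 + 12 + 14 = 120
Option B: 11 + 12 + 26 + 32 + 37 + 27 = 145

120 — Option A is the shortest.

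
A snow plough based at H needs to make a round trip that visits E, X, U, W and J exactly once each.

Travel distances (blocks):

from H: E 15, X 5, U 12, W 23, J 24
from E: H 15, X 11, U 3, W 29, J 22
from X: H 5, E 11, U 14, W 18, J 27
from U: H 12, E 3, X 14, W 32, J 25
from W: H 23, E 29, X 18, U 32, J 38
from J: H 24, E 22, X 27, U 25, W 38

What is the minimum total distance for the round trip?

Shortest round trip = 98 blocks.

There are 60 distinct closed tours to check (reversals are equivalent).
H-E-X-U-W-J-H: 15+11+14+32+38+24 = 134
H-E-X-U-J-W-H: 15+11+14+25+38+23 = 126
H-E-X-W-U-J-H: 15+11+18+32+25+24 = 125
H-E-X-W-J-U-H: 15+11+18+38+25+12 = 119
H-E-X-J-U-W-H: 15+11+27+25+32+23 = 133
H-E-X-J-W-U-H: 15+11+27+38+32+12 = 135
H-E-U-X-W-J-H: 15+3+14+18+38+24 = 112
H-E-U-X-J-W-H: 15+3+14+27+38+23 = 120
H-E-U-W-X-J-H: 15+3+32+18+27+24 = 119
H-E-U-W-J-X-H: 15+3+32+38+27+5 = 120
H-E-U-J-X-W-H: 15+3+25+27+18+23 = 111
H-E-U-J-W-X-H: 15+3+25+38+18+5 = 104
H-E-W-X-U-J-H: 15+29+18+14+25+24 = 125
H-E-W-X-J-U-H: 15+29+18+27+25+12 = 126
… (46 more)
H-X-W-J-E-U-H: 5+18+38+22+3+12 = 98  ← best
The minimum is 98.
One optimal route: H → X → W → J → E → U → H (or its reverse).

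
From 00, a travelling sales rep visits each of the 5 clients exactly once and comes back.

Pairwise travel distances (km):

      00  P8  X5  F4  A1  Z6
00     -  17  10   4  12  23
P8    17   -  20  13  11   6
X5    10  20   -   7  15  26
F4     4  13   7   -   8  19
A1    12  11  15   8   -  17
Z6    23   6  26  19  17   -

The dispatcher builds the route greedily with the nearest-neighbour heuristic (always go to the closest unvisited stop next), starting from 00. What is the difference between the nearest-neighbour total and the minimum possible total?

Excess over optimum: 1 km.

From 00: F4=4, X5=10, A1=12, P8=17, Z6=23 → choose F4 (4).
From F4: X5=7, A1=8, P8=13, Z6=19 → choose X5 (7).
From X5: A1=15, P8=20, Z6=26 → choose A1 (15).
From A1: P8=11, Z6=17 → choose P8 (11).
From P8: Z6=6 → choose Z6 (6).
NN route 00 → F4 → X5 → A1 → P8 → Z6 → 00 costs 66.
Optimal: 00 → P8 → Z6 → A1 → F4 → X5 → 00 costs 65 (by enumerating all 60 distinct tours).
Excess = 66 − 65 = 1.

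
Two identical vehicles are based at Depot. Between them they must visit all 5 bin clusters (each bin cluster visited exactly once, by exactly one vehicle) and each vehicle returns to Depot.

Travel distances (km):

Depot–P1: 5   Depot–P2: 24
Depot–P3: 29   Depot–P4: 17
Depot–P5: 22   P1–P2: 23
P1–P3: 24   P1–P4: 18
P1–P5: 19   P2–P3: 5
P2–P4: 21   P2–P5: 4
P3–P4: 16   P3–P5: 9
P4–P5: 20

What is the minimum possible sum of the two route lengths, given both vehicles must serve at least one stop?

74 km — the smallest possible combined total.

Check every non-empty split of the stops between the two vehicles; for each half take its own optimal tour:
  {P1} + {P2, P3, P4, P5}: 10 + 64 = 74
  {P2} + {P1, P3, P4, P5}: 48 + 66 = 114
  {P1, P2} + {P3, P4, P5}: 52 + 64 = 116
  {P3} + {P1, P2, P4, P5}: 58 + 66 = 124
  {P1, P3} + {P2, P4, P5}: 58 + 64 = 122
  {P2, P3} + {P1, P4, P5}: 58 + 61 = 119
  … (15 splits in total)
Best: vehicle 1 Depot → P1 → Depot = 10; vehicle 2 Depot → P4 → P3 → P2 → P5 → Depot = 64; combined 74.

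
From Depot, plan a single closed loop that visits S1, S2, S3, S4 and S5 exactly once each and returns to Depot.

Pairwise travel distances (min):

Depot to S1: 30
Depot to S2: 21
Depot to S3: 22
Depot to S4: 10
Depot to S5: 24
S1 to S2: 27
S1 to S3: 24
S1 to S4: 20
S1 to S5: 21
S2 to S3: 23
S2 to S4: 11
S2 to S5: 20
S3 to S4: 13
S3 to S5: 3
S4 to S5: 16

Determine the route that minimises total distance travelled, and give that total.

With 5 stops there are 5!/2 = 60 distinct round trips (a route and its reverse cost the same).
Depot→S1→S2→S3→S4→S5→Depot: 30+27+23+13+16+24 = 133
Depot→S1→S2→S3→S5→S4→Depot: 30+27+23+3+16+10 = 109
Depot→S1→S2→S4→S3→S5→Depot: 30+27+11+13+3+24 = 108
Depot→S1→S2→S4→S5→S3→Depot: 30+27+11+16+3+22 = 109
Depot→S1→S2→S5→S3→S4→Depot: 30+27+20+3+13+10 = 103
Depot→S1→S2→S5→S4→S3→Depot: 30+27+20+16+13+22 = 128
Depot→S1→S3→S2→S4→S5→Depot: 30+24+23+11+16+24 = 128
Depot→S1→S3→S2→S5→S4→Depot: 30+24+23+20+16+10 = 123
Depot→S1→S3→S4→S2→S5→Depot: 30+24+13+11+20+24 = 122
Depot→S1→S3→S4→S5→S2→Depot: 30+24+13+16+20+21 = 124
Depot→S1→S3→S5→S2→S4→Depot: 30+24+3+20+11+10 = 98
Depot→S1→S3→S5→S4→S2→Depot: 30+24+3+16+11+21 = 105
Depot→S1→S4→S2→S3→S5→Depot: 30+20+11+23+3+24 = 111
Depot→S1→S4→S2→S5→S3→Depot: 30+20+11+20+3+22 = 106
… (46 more)
Depot→S3→S5→S1→S2→S4→Depot: 22+3+21+27+11+10 = 94  ← best
The minimum is 94.
One optimal route: Depot → S3 → S5 → S1 → S2 → S4 → Depot (or its reverse).

Minimum total distance: 94 min.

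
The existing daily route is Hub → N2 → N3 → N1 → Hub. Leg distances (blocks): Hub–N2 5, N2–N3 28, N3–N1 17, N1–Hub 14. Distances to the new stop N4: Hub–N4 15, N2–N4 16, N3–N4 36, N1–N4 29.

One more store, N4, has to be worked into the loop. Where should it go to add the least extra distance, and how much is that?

Insertion cost between consecutive stops i–j is d(i,N4) + d(N4,j) − d(i,j):
  between Hub and N2: 15 + 16 − 5 = 26
  between N2 and N3: 16 + 36 − 28 = 24
  between N3 and N1: 36 + 29 − 17 = 48
  between N1 and Hub: 29 + 15 − 14 = 30
Cheapest insertion is between N2 and N3, adding 24.
New total = 64 + 24 = 88.

+24 blocks — insert N4 between N2 and N3.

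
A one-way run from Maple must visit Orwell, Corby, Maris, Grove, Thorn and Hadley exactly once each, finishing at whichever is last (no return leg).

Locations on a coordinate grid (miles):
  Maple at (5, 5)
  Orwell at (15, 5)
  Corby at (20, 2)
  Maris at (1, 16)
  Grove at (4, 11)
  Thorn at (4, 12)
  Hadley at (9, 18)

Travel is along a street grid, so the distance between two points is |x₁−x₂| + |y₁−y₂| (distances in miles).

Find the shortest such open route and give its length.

52 miles — the minimum one-way total.

There are 6! = 720 possible orderings.
Maple → Orwell → Corby → Maris → Grove → Thorn → Hadley: 10+8+33+8+1+11 = 71
Maple → Orwell → Corby → Maris → Grove → Hadley → Thorn: 10+8+33+8+12+11 = 82
Maple → Orwell → Corby → Maris → Thorn → Grove → Hadley: 10+8+33+7+1+12 = 71
Maple → Orwell → Corby → Maris → Thorn → Hadley → Grove: 10+8+33+7+11+12 = 81
Maple → Orwell → Corby → Maris → Hadley → Grove → Thorn: 10+8+33+10+12+1 = 74
Maple → Orwell → Corby → Maris → Hadley → Thorn → Grove: 10+8+33+10+11+1 = 73
Maple → Orwell → Corby → Grove → Maris → Thorn → Hadley: 10+8+25+8+7+11 = 69
Maple → Orwell → Corby → Grove → Maris → Hadley → Thorn: 10+8+25+8+10+11 = 72
… (712 more)
Maple → Grove → Thorn → Maris → Hadley → Orwell → Corby: 7+1+7+10+19+8 = 52  ← best
The minimum is 52.
One shortest path: Maple → Grove → Thorn → Maris → Hadley → Orwell → Corby.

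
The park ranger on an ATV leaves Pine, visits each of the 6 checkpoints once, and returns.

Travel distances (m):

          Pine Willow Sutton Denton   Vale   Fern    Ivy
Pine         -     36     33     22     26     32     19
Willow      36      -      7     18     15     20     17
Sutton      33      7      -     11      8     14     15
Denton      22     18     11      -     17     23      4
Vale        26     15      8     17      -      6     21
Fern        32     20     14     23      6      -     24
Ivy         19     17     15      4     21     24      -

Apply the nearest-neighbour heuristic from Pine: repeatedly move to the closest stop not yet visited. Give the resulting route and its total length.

Pine → [Ivy:19 / Denton:22 / Vale:26 / Fern:32 / Sutton:33 / Willow:36] → Ivy (19)
Ivy → [Denton:4 / Sutton:15 / Willow:17 / Vale:21 / Fern:24] → Denton (4)
Denton → [Sutton:11 / Vale:17 / Willow:18 / Fern:23] → Sutton (11)
Sutton → [Willow:7 / Vale:8 / Fern:14] → Willow (7)
Willow → [Vale:15 / Fern:20] → Vale (15)
Vale → [Fern:6] → Fern (6)
Return Fern→Pine: 32.
Total = 19 + 4 + 11 + 7 + 15 + 6 + 32 = 94.

94 m along Pine → Ivy → Denton → Sutton → Willow → Vale → Fern → Pine.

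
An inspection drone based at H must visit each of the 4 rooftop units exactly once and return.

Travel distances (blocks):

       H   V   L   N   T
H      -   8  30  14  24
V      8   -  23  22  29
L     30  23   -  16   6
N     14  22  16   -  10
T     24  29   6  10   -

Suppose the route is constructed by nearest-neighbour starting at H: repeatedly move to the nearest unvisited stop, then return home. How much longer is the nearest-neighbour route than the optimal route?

From H: V=8, N=14, T=24, L=30 → choose V (8).
From V: N=22, L=23, T=29 → choose N (22).
From N: T=10, L=16 → choose T (10).
From T: L=6 → choose L (6).
NN route H → V → N → T → L → H costs 76.
Optimal: H → V → L → T → N → H costs 61 (by enumerating all 12 distinct tours).
Excess = 76 − 61 = 15.

The nearest-neighbour route is 15 blocks longer than optimal.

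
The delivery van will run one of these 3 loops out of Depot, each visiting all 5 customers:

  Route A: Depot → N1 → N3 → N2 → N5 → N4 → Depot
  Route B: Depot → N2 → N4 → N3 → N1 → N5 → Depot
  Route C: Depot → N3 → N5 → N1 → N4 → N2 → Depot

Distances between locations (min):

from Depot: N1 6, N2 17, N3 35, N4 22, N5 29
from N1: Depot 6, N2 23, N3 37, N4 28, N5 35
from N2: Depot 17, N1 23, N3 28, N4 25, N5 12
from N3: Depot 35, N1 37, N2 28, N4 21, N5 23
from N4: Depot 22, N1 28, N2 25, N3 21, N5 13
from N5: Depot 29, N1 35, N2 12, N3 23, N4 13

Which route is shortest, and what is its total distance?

Route A: 6 + 37 + 28 + 12 + 13 + 22 = 118
Route B: 17 + 25 + 21 + 37 + 35 + 29 = 164
Route C: 35 + 23 + 35 + 28 + 25 + 17 = 163

Shortest is Route A, total 118 min.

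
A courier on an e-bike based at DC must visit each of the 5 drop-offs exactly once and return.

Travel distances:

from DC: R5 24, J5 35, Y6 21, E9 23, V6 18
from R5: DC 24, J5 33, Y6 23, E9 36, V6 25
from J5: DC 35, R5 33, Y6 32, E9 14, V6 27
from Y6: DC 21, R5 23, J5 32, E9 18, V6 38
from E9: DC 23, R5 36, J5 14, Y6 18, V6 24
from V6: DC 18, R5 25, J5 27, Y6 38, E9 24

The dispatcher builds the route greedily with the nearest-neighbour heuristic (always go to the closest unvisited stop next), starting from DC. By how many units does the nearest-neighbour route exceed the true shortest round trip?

11 longer than the optimal tour.

DC: V6=18, Y6=21, E9=23, R5=24, J5=35 ⇒ V6
V6: E9=24, R5=25, J5=27, Y6=38 ⇒ E9
E9: J5=14, Y6=18, R5=36 ⇒ J5
J5: Y6=32, R5=33 ⇒ Y6
Y6: R5=23 ⇒ R5
NN route DC → V6 → E9 → J5 → Y6 → R5 → DC costs 135.
Optimal: DC → R5 → Y6 → E9 → J5 → V6 → DC costs 124 (by enumerating all 60 distinct tours).
Excess = 135 − 124 = 11.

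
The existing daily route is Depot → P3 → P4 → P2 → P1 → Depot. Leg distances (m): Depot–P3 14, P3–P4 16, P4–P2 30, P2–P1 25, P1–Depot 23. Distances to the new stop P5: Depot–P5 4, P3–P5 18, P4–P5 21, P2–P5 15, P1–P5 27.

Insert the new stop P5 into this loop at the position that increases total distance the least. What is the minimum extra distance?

Minimum extra distance: 6 m, inserting P5 between P4 and P2.

Insertion cost between consecutive stops i–j is d(i,P5) + d(P5,j) − d(i,j):
  between Depot and P3: 4 + 18 − 14 = 8
  between P3 and P4: 18 + 21 − 16 = 23
  between P4 and P2: 21 + 15 − 30 = 6
  between P2 and P1: 15 + 27 − 25 = 17
  between P1 and Depot: 27 + 4 − 23 = 8
Cheapest insertion is between P4 and P2, adding 6.
New total = 108 + 6 = 114.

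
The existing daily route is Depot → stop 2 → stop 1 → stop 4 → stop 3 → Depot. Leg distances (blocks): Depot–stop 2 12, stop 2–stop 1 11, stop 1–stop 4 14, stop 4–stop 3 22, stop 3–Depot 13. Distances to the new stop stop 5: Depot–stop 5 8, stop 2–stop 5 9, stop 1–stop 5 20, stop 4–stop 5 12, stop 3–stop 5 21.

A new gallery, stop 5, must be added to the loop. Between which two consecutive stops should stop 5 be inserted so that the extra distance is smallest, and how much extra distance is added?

Insertion cost between consecutive stops i–j is d(i,stop 5) + d(stop 5,j) − d(i,j):
  between Depot and stop 2: 8 + 9 − 12 = 5
  between stop 2 and stop 1: 9 + 20 − 11 = 18
  between stop 1 and stop 4: 20 + 12 − 14 = 18
  between stop 4 and stop 3: 12 + 21 − 22 = 11
  between stop 3 and Depot: 21 + 8 − 13 = 16
Cheapest insertion is between Depot and stop 2, adding 5.
New total = 72 + 5 = 77.

Minimum extra distance: 5 blocks, inserting stop 5 between Depot and stop 2.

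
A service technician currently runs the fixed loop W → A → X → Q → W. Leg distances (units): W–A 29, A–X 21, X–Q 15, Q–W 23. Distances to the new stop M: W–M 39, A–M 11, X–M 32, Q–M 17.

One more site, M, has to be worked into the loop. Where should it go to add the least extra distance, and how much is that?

Adding 21 by placing M on the W–A leg.

Insertion cost between consecutive stops i–j is d(i,M) + d(M,j) − d(i,j):
  between W and A: 39 + 11 − 29 = 21
  between A and X: 11 + 32 − 21 = 22
  between X and Q: 32 + 17 − 15 = 34
  between Q and W: 17 + 39 − 23 = 33
Cheapest insertion is between W and A, adding 21.
New total = 88 + 21 = 109.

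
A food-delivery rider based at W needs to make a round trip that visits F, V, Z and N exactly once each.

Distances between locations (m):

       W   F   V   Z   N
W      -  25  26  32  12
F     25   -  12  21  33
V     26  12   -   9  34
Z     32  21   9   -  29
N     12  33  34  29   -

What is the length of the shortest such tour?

Shortest round trip = 87 m.

W - F - V - Z - N - W: 25+12+9+29+12 = 87
W - F - V - N - Z - W: 25+12+34+29+32 = 132
W - F - Z - V - N - W: 25+21+9+34+12 = 101
W - F - Z - N - V - W: 25+21+29+34+26 = 135
W - F - N - V - Z - W: 25+33+34+9+32 = 133
W - F - N - Z - V - W: 25+33+29+9+26 = 122
W - V - F - Z - N - W: 26+12+21+29+12 = 100
W - V - F - N - Z - W: 26+12+33+29+32 = 132
W - V - Z - F - N - W: 26+9+21+33+12 = 101
W - V - N - F - Z - W: 26+34+33+21+32 = 146
W - Z - F - V - N - W: 32+21+12+34+12 = 111
W - Z - V - F - N - W: 32+9+12+33+12 = 98
The minimum is 87.
One optimal route: W → F → V → Z → N → W (or its reverse).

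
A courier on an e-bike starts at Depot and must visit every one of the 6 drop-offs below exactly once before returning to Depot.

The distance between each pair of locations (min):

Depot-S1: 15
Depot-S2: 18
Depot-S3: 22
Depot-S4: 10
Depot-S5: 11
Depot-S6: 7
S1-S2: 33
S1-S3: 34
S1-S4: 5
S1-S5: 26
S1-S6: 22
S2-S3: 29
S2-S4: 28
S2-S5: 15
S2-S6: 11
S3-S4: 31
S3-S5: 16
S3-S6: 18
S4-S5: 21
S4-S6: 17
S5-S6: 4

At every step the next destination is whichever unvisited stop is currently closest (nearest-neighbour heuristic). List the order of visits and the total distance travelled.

115 min along Depot → S6 → S5 → S2 → S4 → S1 → S3 → Depot.

Depot → [S6:7 / S4:10 / S5:11 / S1:15 / S2:18 / S3:22] → S6 (7)
S6 → [S5:4 / S2:11 / S4:17 / S3:18 / S1:22] → S5 (4)
S5 → [S2:15 / S3:16 / S4:21 / S1:26] → S2 (15)
S2 → [S4:28 / S3:29 / S1:33] → S4 (28)
S4 → [S1:5 / S3:31] → S1 (5)
S1 → [S3:34] → S3 (34)
Return S3→Depot: 22.
Total = 7 + 4 + 15 + 28 + 5 + 34 + 22 = 115.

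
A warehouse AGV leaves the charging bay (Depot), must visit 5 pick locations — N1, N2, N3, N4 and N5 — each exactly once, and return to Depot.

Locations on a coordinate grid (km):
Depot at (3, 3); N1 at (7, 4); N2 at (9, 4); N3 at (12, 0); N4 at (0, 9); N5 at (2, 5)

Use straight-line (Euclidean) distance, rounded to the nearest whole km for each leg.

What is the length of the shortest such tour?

Shortest round trip = 31 km.

There are 60 distinct closed tours to check (reversals are equivalent).
Depot→N1→N2→N3→N4→N5→Depot: 4+2+5+15+4+2 = 32
Depot→N1→N2→N3→N5→N4→Depot: 4+2+5+11+4+7 = 33
Depot→N1→N2→N4→N3→N5→Depot: 4+2+10+15+11+2 = 44
Depot→N1→N2→N4→N5→N3→Depot: 4+2+10+4+11+9 = 40
Depot→N1→N2→N5→N3→N4→Depot: 4+2+7+11+15+7 = 46
Depot→N1→N2→N5→N4→N3→Depot: 4+2+7+4+15+9 = 41
Depot→N1→N3→N2→N4→N5→Depot: 4+6+5+10+4+2 = 31
Depot→N1→N3→N2→N5→N4→Depot: 4+6+5+7+4+7 = 33
Depot→N1→N3→N4→N2→N5→Depot: 4+6+15+10+7+2 = 44
Depot→N1→N3→N4→N5→N2→Depot: 4+6+15+4+7+6 = 42
Depot→N1→N3→N5→N2→N4→Depot: 4+6+11+7+10+7 = 45
Depot→N1→N3→N5→N4→N2→Depot: 4+6+11+4+10+6 = 41
Depot→N1→N4→N2→N3→N5→Depot: 4+9+10+5+11+2 = 41
Depot→N1→N4→N2→N5→N3→Depot: 4+9+10+7+11+9 = 50
… (46 more)
The minimum is 31.
One optimal route: Depot → N1 → N3 → N2 → N4 → N5 → Depot (or its reverse).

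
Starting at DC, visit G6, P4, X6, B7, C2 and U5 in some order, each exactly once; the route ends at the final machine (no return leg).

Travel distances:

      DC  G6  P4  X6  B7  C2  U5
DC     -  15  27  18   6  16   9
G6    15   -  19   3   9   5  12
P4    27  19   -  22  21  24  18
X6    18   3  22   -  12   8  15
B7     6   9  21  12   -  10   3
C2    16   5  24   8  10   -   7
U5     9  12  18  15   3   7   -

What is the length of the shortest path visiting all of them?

There are 6! = 720 possible orderings.
DC - G6 - P4 - X6 - B7 - C2 - U5: 15+19+22+12+10+7 = 85
DC - G6 - P4 - X6 - B7 - U5 - C2: 15+19+22+12+3+7 = 78
DC - G6 - P4 - X6 - C2 - B7 - U5: 15+19+22+8+10+3 = 77
DC - G6 - P4 - X6 - C2 - U5 - B7: 15+19+22+8+7+3 = 74
DC - G6 - P4 - X6 - U5 - B7 - C2: 15+19+22+15+3+10 = 84
DC - G6 - P4 - X6 - U5 - C2 - B7: 15+19+22+15+7+10 = 88
DC - G6 - P4 - B7 - X6 - C2 - U5: 15+19+21+12+8+7 = 82
DC - G6 - P4 - B7 - X6 - U5 - C2: 15+19+21+12+15+7 = 89
… (712 more)
DC - B7 - U5 - C2 - G6 - X6 - P4: 6+3+7+5+3+22 = 46  ← best
The minimum is 46.
One shortest path: DC → B7 → U5 → C2 → G6 → X6 → P4.

Shortest open route: 46.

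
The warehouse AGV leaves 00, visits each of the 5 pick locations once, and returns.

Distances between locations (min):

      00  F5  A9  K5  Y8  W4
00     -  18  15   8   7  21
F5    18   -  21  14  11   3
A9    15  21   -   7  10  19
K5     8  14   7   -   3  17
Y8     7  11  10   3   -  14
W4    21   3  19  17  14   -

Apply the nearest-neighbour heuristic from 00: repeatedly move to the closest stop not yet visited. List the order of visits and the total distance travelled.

At 00 the remaining stops are Y8 7, K5 8, A9 15, F5 18, W4 21; go to Y8.
At Y8 the remaining stops are K5 3, A9 10, F5 11, W4 14; go to K5.
At K5 the remaining stops are A9 7, F5 14, W4 17; go to A9.
At A9 the remaining stops are W4 19, F5 21; go to W4.
At W4 the remaining stops are F5 3; go to F5.
Return F5→00: 18.
Total = 7 + 3 + 7 + 19 + 3 + 18 = 57.

Nearest-neighbour total = 57 min; route 00 → Y8 → K5 → A9 → W4 → F5 → 00.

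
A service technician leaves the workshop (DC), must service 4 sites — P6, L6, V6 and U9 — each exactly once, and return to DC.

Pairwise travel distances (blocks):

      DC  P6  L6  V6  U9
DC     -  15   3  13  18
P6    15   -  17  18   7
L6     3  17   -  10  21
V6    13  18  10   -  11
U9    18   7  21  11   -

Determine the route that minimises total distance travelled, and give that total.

With 4 stops there are 4!/2 = 12 distinct round trips (a route and its reverse cost the same).
DC - P6 - L6 - V6 - U9 - DC: 15+17+10+11+18 = 71
DC - P6 - L6 - U9 - V6 - DC: 15+17+21+11+13 = 77
DC - P6 - V6 - L6 - U9 - DC: 15+18+10+21+18 = 82
DC - P6 - V6 - U9 - L6 - DC: 15+18+11+21+3 = 68
DC - P6 - U9 - L6 - V6 - DC: 15+7+21+10+13 = 66
DC - P6 - U9 - V6 - L6 - DC: 15+7+11+10+3 = 46
DC - L6 - P6 - V6 - U9 - DC: 3+17+18+11+18 = 67
DC - L6 - P6 - U9 - V6 - DC: 3+17+7+11+13 = 51
DC - L6 - V6 - P6 - U9 - DC: 3+10+18+7+18 = 56
DC - L6 - U9 - P6 - V6 - DC: 3+21+7+18+13 = 62
DC - V6 - P6 - L6 - U9 - DC: 13+18+17+21+18 = 87
DC - V6 - L6 - P6 - U9 - DC: 13+10+17+7+18 = 65
The minimum is 46.
One optimal route: DC → P6 → U9 → V6 → L6 → DC (or its reverse).

46 blocks — the shortest possible round trip.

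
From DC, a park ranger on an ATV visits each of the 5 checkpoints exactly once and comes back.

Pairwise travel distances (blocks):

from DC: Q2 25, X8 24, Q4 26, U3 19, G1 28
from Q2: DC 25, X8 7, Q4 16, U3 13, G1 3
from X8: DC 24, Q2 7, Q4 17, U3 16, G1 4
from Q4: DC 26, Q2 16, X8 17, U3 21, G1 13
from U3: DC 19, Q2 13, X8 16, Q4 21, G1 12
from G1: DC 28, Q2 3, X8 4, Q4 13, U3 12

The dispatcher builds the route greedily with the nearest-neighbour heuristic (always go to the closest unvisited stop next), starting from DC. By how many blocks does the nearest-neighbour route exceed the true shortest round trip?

DC: U3=19, X8=24, Q2=25, Q4=26, G1=28 ⇒ U3
U3: G1=12, Q2=13, X8=16, Q4=21 ⇒ G1
G1: Q2=3, X8=4, Q4=13 ⇒ Q2
Q2: X8=7, Q4=16 ⇒ X8
X8: Q4=17 ⇒ Q4
NN route DC → U3 → G1 → Q2 → X8 → Q4 → DC costs 84.
Optimal: DC → Q4 → X8 → G1 → Q2 → U3 → DC costs 82 (by enumerating all 60 distinct tours).
Excess = 84 − 82 = 2.

2 blocks longer than the optimal tour.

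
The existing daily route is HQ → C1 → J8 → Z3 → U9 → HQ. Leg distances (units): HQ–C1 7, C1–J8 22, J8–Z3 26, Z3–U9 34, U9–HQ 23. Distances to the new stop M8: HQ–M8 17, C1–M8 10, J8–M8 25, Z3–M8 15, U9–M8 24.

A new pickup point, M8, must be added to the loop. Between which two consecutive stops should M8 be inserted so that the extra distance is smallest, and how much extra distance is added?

+5 — insert M8 between Z3 and U9.

Insertion cost between consecutive stops i–j is d(i,M8) + d(M8,j) − d(i,j):
  between HQ and C1: 17 + 10 − 7 = 20
  between C1 and J8: 10 + 25 − 22 = 13
  between J8 and Z3: 25 + 15 − 26 = 14
  between Z3 and U9: 15 + 24 − 34 = 5
  between U9 and HQ: 24 + 17 − 23 = 18
Cheapest insertion is between Z3 and U9, adding 5.
New total = 112 + 5 = 117.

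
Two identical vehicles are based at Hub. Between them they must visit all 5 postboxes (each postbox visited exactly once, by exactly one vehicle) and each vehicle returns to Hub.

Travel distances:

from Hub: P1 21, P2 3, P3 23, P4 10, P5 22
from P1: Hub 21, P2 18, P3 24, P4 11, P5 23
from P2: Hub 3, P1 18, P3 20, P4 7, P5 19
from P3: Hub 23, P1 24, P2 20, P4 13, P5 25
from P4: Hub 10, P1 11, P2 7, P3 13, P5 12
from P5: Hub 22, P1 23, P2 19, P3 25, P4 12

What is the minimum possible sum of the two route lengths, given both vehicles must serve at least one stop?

Minimum combined distance: 98.

Try each way of splitting the stops between the two vehicles (each non-empty) and, for each split, find the best tour for each vehicle:
  {P1} + {P2, P3, P4, P5}: 42 + 70 = 112
  {P2} + {P1, P3, P4, P5}: 6 + 92 = 98
  {P1, P2} + {P3, P4, P5}: 42 + 70 = 112
  {P3} + {P1, P2, P4, P5}: 46 + 66 = 112
  {P1, P3} + {P2, P4, P5}: 68 + 44 = 112
  {P2, P3} + {P1, P4, P5}: 46 + 66 = 112
  … (15 splits in total)
Best: vehicle 1 Hub → P2 → Hub = 6; vehicle 2 Hub → P1 → P3 → P4 → P5 → Hub = 92; combined 98.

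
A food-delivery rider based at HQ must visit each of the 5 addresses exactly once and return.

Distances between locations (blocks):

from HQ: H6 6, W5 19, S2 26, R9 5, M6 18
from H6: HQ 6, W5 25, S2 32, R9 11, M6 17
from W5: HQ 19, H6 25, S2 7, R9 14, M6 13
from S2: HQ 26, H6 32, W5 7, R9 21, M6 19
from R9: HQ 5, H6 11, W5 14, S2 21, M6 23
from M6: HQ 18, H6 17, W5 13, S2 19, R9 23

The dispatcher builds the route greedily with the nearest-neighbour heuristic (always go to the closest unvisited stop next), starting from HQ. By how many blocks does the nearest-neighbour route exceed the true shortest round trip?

From HQ: R9=5, H6=6, M6=18, W5=19, S2=26 → choose R9 (5).
From R9: H6=11, W5=14, S2=21, M6=23 → choose H6 (11).
From H6: M6=17, W5=25, S2=32 → choose M6 (17).
From M6: W5=13, S2=19 → choose W5 (13).
From W5: S2=7 → choose S2 (7).
NN route HQ → R9 → H6 → M6 → W5 → S2 → HQ costs 79.
Optimal: HQ → H6 → M6 → S2 → W5 → R9 → HQ costs 68 (by enumerating all 60 distinct tours).
Excess = 79 − 68 = 11.

Excess over optimum: 11 blocks.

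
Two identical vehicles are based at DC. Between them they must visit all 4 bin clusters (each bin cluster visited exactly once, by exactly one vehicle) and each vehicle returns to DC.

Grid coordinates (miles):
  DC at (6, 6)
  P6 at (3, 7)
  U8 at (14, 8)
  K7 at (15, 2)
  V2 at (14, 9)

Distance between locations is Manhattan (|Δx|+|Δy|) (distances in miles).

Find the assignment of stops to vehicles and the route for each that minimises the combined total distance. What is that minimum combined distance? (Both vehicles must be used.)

There are 2^3 − 1 = 7 ways to divide the 4 stops into two non-empty groups. For each, the best each vehicle can do is its own shortest tour through its group:
  {P6} + {U8, K7, V2}: 8 + 32 = 40
  {U8} + {P6, K7, V2}: 20 + 38 = 58
  {P6, U8} + {K7, V2}: 26 + 32 = 58
  {K7} + {P6, U8, V2}: 26 + 28 = 54
  {P6, K7} + {U8, V2}: 34 + 22 = 56
  {U8, K7} + {P6, V2}: 30 + 28 = 58
  … (7 splits in total)
Best: vehicle 1 DC → P6 → DC = 8; vehicle 2 DC → U8 → V2 → K7 → DC = 32; combined 40.

40 miles — the smallest possible combined total.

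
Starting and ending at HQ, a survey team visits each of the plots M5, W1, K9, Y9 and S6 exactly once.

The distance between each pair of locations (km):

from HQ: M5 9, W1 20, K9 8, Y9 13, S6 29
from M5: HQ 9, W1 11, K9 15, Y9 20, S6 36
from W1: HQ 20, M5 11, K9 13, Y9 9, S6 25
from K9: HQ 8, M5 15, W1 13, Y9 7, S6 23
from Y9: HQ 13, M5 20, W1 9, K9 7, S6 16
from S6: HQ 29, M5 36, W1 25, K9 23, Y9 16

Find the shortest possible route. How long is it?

There are 60 distinct closed tours to check (reversals are equivalent).
HQ - M5 - W1 - K9 - Y9 - S6 - HQ: 9+11+13+7+16+29 = 85
HQ - M5 - W1 - K9 - S6 - Y9 - HQ: 9+11+13+23+16+13 = 85
HQ - M5 - W1 - Y9 - K9 - S6 - HQ: 9+11+9+7+23+29 = 88
HQ - M5 - W1 - Y9 - S6 - K9 - HQ: 9+11+9+16+23+8 = 76
HQ - M5 - W1 - S6 - K9 - Y9 - HQ: 9+11+25+23+7+13 = 88
HQ - M5 - W1 - S6 - Y9 - K9 - HQ: 9+11+25+16+7+8 = 76
HQ - M5 - K9 - W1 - Y9 - S6 - HQ: 9+15+13+9+16+29 = 91
HQ - M5 - K9 - W1 - S6 - Y9 - HQ: 9+15+13+25+16+13 = 91
HQ - M5 - K9 - Y9 - W1 - S6 - HQ: 9+15+7+9+25+29 = 94
HQ - M5 - K9 - Y9 - S6 - W1 - HQ: 9+15+7+16+25+20 = 92
HQ - M5 - K9 - S6 - W1 - Y9 - HQ: 9+15+23+25+9+13 = 94
HQ - M5 - K9 - S6 - Y9 - W1 - HQ: 9+15+23+16+9+20 = 92
HQ - M5 - Y9 - W1 - K9 - S6 - HQ: 9+20+9+13+23+29 = 103
HQ - M5 - Y9 - W1 - S6 - K9 - HQ: 9+20+9+25+23+8 = 94
… (46 more)
The minimum is 76.
One optimal route: HQ → M5 → W1 → Y9 → S6 → K9 → HQ (or its reverse).

Shortest round trip = 76 km.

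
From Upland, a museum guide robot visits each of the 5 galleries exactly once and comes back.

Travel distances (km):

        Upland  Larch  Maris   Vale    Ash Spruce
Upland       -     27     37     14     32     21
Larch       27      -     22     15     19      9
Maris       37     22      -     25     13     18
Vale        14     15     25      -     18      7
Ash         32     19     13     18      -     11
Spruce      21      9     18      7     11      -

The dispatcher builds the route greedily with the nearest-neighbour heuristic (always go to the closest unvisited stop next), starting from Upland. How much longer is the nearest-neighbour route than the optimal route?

5 km longer than the optimal tour.

Upland: Vale=14, Spruce=21, Larch=27, Ash=32, Maris=37 ⇒ Vale
Vale: Spruce=7, Larch=15, Ash=18, Maris=25 ⇒ Spruce
Spruce: Larch=9, Ash=11, Maris=18 ⇒ Larch
Larch: Ash=19, Maris=22 ⇒ Ash
Ash: Maris=13 ⇒ Maris
NN route Upland → Vale → Spruce → Larch → Ash → Maris → Upland costs 99.
Optimal: Upland → Larch → Maris → Ash → Spruce → Vale → Upland costs 94 (by enumerating all 60 distinct tours).
Excess = 99 − 94 = 5.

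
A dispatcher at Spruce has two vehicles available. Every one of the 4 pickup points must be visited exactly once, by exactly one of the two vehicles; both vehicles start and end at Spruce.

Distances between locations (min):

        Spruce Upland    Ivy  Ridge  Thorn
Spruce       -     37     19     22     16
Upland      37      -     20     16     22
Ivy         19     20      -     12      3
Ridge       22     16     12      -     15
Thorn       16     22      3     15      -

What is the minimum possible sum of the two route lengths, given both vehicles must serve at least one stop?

There are 2^3 − 1 = 7 ways to divide the 4 stops into two non-empty groups. For each, the best each vehicle can do is its own shortest tour through its group:
  {Upland} + {Ivy, Ridge, Thorn}: 74 + 53 = 127
  {Ivy} + {Upland, Ridge, Thorn}: 38 + 76 = 114
  {Upland, Ivy} + {Ridge, Thorn}: 76 + 53 = 129
  {Ridge} + {Upland, Ivy, Thorn}: 44 + 76 = 120
  {Upland, Ridge} + {Ivy, Thorn}: 75 + 38 = 113
  {Ivy, Ridge} + {Upland, Thorn}: 53 + 75 = 128
  … (7 splits in total)
  {Upland, Ivy, Ridge} + {Thorn}: 77 + 32 = 109  ← best
Best: vehicle 1 Spruce → Ivy → Upland → Ridge → Spruce = 77; vehicle 2 Spruce → Thorn → Spruce = 32; combined 109.

Minimum combined distance: 109 min.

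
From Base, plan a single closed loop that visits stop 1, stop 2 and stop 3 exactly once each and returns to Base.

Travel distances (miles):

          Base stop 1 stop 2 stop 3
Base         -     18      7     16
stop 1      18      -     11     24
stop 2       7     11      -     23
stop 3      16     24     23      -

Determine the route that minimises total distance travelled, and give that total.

Minimum total distance: 58 miles.

There are 3 distinct closed tours to check (reversals are equivalent).
Base - stop 1 - stop 2 - stop 3 - Base: 18+11+23+16 = 68
Base - stop 1 - stop 3 - stop 2 - Base: 18+24+23+7 = 72
Base - stop 2 - stop 1 - stop 3 - Base: 7+11+24+16 = 58
The minimum is 58.
One optimal route: Base → stop 2 → stop 1 → stop 3 → Base (or its reverse).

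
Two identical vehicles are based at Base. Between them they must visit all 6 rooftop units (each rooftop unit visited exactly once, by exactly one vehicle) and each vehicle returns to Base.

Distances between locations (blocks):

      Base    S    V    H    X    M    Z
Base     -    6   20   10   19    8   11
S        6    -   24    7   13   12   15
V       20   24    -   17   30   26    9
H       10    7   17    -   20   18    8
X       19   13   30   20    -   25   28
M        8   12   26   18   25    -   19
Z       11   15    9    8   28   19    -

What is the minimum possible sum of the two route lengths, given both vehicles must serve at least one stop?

92 blocks — the smallest possible combined total.

Try each way of splitting the stops between the two vehicles (each non-empty) and, for each split, find the best tour for each vehicle:
  {S} + {V, H, X, M, Z}: 12 + 90 = 102
  {V} + {S, H, X, M, Z}: 40 + 72 = 112
  {S, V} + {H, X, M, Z}: 50 + 72 = 122
  {H} + {S, V, X, M, Z}: 20 + 83 = 103
  {S, H} + {V, X, M, Z}: 23 + 83 = 106
  {V, H} + {S, X, M, Z}: 47 + 72 = 119
  … (31 splits in total)
  {M} + {S, V, H, X, Z}: 16 + 76 = 92  ← best
Best: vehicle 1 Base → M → Base = 16; vehicle 2 Base → S → X → V → Z → H → Base = 76; combined 92.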